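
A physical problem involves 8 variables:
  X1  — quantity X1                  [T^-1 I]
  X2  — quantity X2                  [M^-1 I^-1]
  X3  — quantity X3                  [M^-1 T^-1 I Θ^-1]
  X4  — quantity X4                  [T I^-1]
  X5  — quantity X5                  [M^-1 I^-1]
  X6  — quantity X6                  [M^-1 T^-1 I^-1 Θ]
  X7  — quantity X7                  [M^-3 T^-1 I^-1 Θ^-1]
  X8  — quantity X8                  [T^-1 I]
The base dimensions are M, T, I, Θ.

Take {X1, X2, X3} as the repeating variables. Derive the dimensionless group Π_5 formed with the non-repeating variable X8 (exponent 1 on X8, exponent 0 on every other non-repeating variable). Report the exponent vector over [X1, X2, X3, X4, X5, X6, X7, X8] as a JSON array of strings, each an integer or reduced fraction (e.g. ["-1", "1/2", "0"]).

Write exponents as rows M,T,I,Θ / cols X1,X2,X3,X4,X5,X6,X7,X8:
  M: [ 0 -1 -1  0 -1 -1 -3  0]
  T: [-1  0 -1  1  0 -1 -1 -1]
  I: [ 1 -1  1 -1 -1 -1 -1  1]
  Θ: [ 0  0 -1  0  0  1 -1  0]
Echelon form has 3 nonzero rows (pivots: X1,X2,X3)
Pivot set = {X1,X2,X3}, free = {X4,X5,X6,X7,X8}
RREF:
  r0: [   1    0    0   -1    0    2    0    1]
  r1: [   0    1    0    0    1    2    2    0]
  r2: [   0    0    1    0    0   -1    1    0]
  r3: [   0    0    0    0    0    0    0    0]
Fix exponent of X8 at 1, X4 at 0, X5 at 0, X6 at 0, X7 at 0; solve each RREF row for its pivot's exponent:
  r0: exp(X1) + (1)·1 = 0 ⇒ exp(X1) = -1
  r1: exp(X2) + (0)·1 = 0 ⇒ exp(X2) = 0
  r2: exp(X3) + (0)·1 = 0 ⇒ exp(X3) = 0
Π_5 = X1^-1 · X8

["-1", "0", "0", "0", "0", "0", "0", "1"]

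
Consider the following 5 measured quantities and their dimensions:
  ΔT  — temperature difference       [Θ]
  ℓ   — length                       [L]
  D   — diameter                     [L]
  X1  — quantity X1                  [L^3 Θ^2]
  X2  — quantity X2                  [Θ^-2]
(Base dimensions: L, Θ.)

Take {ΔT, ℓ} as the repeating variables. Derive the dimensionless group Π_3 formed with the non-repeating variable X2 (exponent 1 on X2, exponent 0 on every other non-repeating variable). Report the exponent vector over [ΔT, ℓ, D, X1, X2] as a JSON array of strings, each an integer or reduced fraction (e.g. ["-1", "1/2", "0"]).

["2", "0", "0", "0", "1"]

Exponent matrix [L,Θ] × [ΔT,ℓ,D,X1,X2]:
  L: [ 0  1  1  3  0]
  Θ: [ 1  0  0  2 -2]
RREF → pivots at {ΔT,ℓ} ⇒ r = 2
Pivot set = {ΔT,ℓ}, free = {D,X1,X2}
RREF:
  r0: [   1    0    0    2   -2]
  r1: [   0    1    1    3    0]
Fix exponent of X2 at 1, D at 0, X1 at 0; solve each RREF row for its pivot's exponent:
  r0: exp(ΔT) + (-2)·1 = 0 ⇒ exp(ΔT) = 2
  r1: exp(ℓ) + (0)·1 = 0 ⇒ exp(ℓ) = 0
Π_3 = ΔT^2 · X2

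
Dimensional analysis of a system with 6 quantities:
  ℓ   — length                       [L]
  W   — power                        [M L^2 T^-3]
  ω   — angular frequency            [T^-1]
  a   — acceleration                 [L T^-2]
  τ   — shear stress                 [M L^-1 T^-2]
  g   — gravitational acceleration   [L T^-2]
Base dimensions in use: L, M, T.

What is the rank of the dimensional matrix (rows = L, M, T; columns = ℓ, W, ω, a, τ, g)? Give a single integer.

3

Write exponents as rows L,M,T / cols ℓ,W,ω,a,τ,g:
  L: [ 1  2  0  1 -1  1]
  M: [ 0  1  0  0  1  0]
  T: [ 0 -3 -1 -2 -2 -2]
RREF → pivots at {ℓ,W,ω} ⇒ r = 3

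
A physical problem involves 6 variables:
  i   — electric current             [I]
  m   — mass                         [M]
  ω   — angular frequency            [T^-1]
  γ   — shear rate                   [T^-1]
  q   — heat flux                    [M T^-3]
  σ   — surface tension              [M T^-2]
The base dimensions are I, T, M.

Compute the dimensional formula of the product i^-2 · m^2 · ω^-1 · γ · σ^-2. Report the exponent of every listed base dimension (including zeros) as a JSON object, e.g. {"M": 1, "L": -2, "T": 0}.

{"I": -2, "T": 4, "M": 0}

Dimensional matrix (I×T×M by i×m×ω×γ×q×σ):
  I: [ 1  0  0  0  0  0]
  T: [ 0  0 -1 -1 -3 -2]
  M: [ 0  1  0  0  1  1]
  [I]: (-2)·1+(2)·0+(-1)·0+(1)·0+(-2)·0 = -2
  [T]: (-2)·0+(2)·0+(-1)·-1+(1)·-1+(-2)·-2 = 4
  [M]: (-2)·0+(2)·1+(-1)·0+(1)·0+(-2)·1 = 0
⇒ I^-2 T^4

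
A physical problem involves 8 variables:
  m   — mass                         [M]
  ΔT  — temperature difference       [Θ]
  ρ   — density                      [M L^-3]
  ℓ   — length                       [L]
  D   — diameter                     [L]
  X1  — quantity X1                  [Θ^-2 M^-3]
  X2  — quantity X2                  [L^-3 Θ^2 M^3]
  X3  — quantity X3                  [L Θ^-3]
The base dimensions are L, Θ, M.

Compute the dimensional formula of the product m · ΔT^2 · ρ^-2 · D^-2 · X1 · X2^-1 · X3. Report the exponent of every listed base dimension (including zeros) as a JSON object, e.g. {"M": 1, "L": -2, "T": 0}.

{"L": 8, "Θ": -5, "M": -7}

Exponent matrix [L,Θ,M] × [m,ΔT,ρ,ℓ,D,X1,X2,X3]:
  L: [ 0  0 -3  1  1  0 -3  1]
  Θ: [ 0  1  0  0  0 -2  2 -3]
  M: [ 1  0  1  0  0 -3  3  0]
  [L]: (1)·0+(2)·0+(-2)·-3+(-2)·1+(1)·0+(-1)·-3+(1)·1 = 8
  [Θ]: (1)·0+(2)·1+(-2)·0+(-2)·0+(1)·-2+(-1)·2+(1)·-3 = -5
  [M]: (1)·1+(2)·0+(-2)·1+(-2)·0+(1)·-3+(-1)·3+(1)·0 = -7
⇒ L^8 Θ^-5 M^-7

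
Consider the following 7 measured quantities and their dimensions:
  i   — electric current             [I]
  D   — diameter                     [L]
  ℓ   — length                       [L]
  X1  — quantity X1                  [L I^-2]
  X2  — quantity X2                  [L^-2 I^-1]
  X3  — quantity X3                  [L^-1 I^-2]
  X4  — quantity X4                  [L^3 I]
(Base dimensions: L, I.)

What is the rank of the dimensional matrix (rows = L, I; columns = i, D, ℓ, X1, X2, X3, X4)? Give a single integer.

2

Dimensional matrix (L×I by i×D×ℓ×X1×X2×X3×X4):
  L: [ 0  1  1  1 -2 -1  3]
  I: [ 1  0  0 -2 -1 -2  1]
RREF → pivots at {i,D} ⇒ r = 2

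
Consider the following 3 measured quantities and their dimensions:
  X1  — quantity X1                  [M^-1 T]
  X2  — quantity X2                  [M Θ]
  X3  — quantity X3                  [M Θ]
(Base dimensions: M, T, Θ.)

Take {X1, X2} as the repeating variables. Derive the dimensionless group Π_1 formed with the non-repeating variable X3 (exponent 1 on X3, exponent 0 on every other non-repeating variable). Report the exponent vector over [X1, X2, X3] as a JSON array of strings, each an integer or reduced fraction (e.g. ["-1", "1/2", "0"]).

["0", "-1", "1"]

Write exponents as rows M,T,Θ / cols X1,X2,X3:
  M: [-1  1  1]
  T: [ 1  0  0]
  Θ: [ 0  1  1]
Row reduction gives pivot columns X1,X2; rank = 2
Repeat: X1,X2; free: X3
RREF:
  r0: [   1    0    0]
  r1: [   0    1    1]
  r2: [   0    0    0]
Fix exponent of X3 at 1; solve each RREF row for its pivot's exponent:
  r0: exp(X1) + (0)·1 = 0 ⇒ exp(X1) = 0
  r1: exp(X2) + (1)·1 = 0 ⇒ exp(X2) = -1
Π_1 = X2^-1 · X3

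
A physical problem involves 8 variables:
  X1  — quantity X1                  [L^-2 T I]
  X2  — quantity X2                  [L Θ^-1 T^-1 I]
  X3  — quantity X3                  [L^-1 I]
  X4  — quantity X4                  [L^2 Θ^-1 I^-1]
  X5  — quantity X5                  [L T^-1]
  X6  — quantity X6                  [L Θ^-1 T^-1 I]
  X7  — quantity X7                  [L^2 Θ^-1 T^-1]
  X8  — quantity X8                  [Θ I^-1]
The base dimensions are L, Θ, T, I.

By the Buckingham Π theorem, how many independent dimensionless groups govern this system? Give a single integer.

Dimensional matrix (L×Θ×T×I by X1×X2×X3×X4×X5×X6×X7×X8):
  L: [-2  1 -1  2  1  1  2  0]
  Θ: [ 0 -1  0 -1  0 -1 -1  1]
  T: [ 1 -1  0  0 -1 -1 -1  0]
  I: [ 1  1  1 -1  0  1  0 -1]
RREF → pivots at {X1,X2,X3} ⇒ r = 3
n=8, r=3 ⇒ 5 dimensionless groups

5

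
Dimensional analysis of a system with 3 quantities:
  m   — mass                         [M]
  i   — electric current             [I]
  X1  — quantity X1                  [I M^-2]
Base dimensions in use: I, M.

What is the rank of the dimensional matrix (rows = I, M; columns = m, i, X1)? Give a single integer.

2

Exponent matrix [I,M] × [m,i,X1]:
  I: [ 0  1  1]
  M: [ 1  0 -2]
Echelon form has 2 nonzero rows (pivots: m,i)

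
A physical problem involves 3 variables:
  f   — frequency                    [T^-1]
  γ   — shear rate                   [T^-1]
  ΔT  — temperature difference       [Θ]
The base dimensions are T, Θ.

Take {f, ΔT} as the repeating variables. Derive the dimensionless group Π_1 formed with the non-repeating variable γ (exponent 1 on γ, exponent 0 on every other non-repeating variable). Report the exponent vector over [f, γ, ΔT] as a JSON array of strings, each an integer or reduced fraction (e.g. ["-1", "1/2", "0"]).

Dimensional matrix (T×Θ by f×γ×ΔT):
  T: [-1 -1  0]
  Θ: [ 0  0  1]
RREF → pivots at {f,ΔT} ⇒ r = 2
Pivot set = {f,ΔT}, free = {γ}
RREF:
  r0: [   1    1    0]
  r1: [   0    0    1]
Fix exponent of γ at 1; solve each RREF row for its pivot's exponent:
  r0: exp(f) + (1)·1 = 0 ⇒ exp(f) = -1
  r1: exp(ΔT) + (0)·1 = 0 ⇒ exp(ΔT) = 0
Π_1 = f^-1 · γ

["-1", "1", "0"]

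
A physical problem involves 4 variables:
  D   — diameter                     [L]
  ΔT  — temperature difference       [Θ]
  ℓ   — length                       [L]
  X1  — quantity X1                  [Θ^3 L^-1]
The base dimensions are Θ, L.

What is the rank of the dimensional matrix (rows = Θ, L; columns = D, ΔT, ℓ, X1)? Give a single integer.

2

Write exponents as rows Θ,L / cols D,ΔT,ℓ,X1:
  Θ: [ 0  1  0  3]
  L: [ 1  0  1 -1]
Row reduction gives pivot columns D,ΔT; rank = 2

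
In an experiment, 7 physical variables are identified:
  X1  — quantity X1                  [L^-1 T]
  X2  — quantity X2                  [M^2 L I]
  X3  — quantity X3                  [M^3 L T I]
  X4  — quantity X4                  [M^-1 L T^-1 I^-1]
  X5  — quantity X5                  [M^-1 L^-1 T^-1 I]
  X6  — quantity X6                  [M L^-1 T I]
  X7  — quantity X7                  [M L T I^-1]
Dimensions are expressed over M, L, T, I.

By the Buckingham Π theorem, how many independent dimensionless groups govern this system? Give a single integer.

4

Write exponents as rows M,L,T,I / cols X1,X2,X3,X4,X5,X6,X7:
  M: [ 0  2  3 -1 -1  1  1]
  L: [-1  1  1  1 -1 -1  1]
  T: [ 1  0  1 -1 -1  1  1]
  I: [ 0  1  1 -1  1  1 -1]
Echelon form has 3 nonzero rows (pivots: X1,X2,X3)
n=7, r=3 ⇒ 4 dimensionless groups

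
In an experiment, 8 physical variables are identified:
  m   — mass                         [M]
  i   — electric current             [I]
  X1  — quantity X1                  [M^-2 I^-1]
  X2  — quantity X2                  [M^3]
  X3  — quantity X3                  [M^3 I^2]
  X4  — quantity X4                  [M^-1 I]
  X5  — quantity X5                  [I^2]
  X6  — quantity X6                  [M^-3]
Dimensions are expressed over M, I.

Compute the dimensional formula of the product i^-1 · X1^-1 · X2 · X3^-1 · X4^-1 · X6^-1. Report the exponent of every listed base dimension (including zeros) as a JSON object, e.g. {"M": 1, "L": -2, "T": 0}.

Dimensional matrix (M×I by m×i×X1×X2×X3×X4×X5×X6):
  M: [ 1  0 -2  3  3 -1  0 -3]
  I: [ 0  1 -1  0  2  1  2  0]
  [M]: (-1)·0+(-1)·-2+(1)·3+(-1)·3+(-1)·-1+(-1)·-3 = 6
  [I]: (-1)·1+(-1)·-1+(1)·0+(-1)·2+(-1)·1+(-1)·0 = -3
⇒ M^6 I^-3

{"M": 6, "I": -3}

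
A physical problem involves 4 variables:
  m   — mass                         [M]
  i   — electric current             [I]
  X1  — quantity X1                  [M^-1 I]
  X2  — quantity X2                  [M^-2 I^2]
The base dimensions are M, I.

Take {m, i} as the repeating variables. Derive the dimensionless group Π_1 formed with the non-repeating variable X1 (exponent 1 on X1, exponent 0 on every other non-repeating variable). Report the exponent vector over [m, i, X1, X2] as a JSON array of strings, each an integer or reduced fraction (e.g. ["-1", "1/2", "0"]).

["1", "-1", "1", "0"]

Exponent matrix [M,I] × [m,i,X1,X2]:
  M: [ 1  0 -1 -2]
  I: [ 0  1  1  2]
Echelon form has 2 nonzero rows (pivots: m,i)
Pivot set = {m,i}, free = {X1,X2}
RREF:
  r0: [   1    0   -1   -2]
  r1: [   0    1    1    2]
Fix exponent of X1 at 1, X2 at 0; solve each RREF row for its pivot's exponent:
  r0: exp(m) + (-1)·1 = 0 ⇒ exp(m) = 1
  r1: exp(i) + (1)·1 = 0 ⇒ exp(i) = -1
Π_1 = m · i^-1 · X1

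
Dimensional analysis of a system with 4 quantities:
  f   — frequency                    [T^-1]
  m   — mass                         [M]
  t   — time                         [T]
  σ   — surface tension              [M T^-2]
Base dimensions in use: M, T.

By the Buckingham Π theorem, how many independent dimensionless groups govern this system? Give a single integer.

Exponent matrix [M,T] × [f,m,t,σ]:
  M: [ 0  1  0  1]
  T: [-1  0  1 -2]
Row reduction gives pivot columns f,m; rank = 2
Π count = n − r = 4 − 2 = 2

2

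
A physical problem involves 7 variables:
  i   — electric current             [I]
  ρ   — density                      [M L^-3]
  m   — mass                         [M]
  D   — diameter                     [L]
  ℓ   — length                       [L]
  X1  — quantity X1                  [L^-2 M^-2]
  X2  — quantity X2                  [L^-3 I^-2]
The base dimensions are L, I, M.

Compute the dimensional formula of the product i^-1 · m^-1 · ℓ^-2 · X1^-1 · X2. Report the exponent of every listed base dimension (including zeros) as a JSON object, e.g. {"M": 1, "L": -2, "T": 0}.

{"L": -3, "I": -3, "M": 1}

Dimensional matrix (L×I×M by i×ρ×m×D×ℓ×X1×X2):
  L: [ 0 -3  0  1  1 -2 -3]
  I: [ 1  0  0  0  0  0 -2]
  M: [ 0  1  1  0  0 -2  0]
  [L]: (-1)·0+(-1)·0+(-2)·1+(-1)·-2+(1)·-3 = -3
  [I]: (-1)·1+(-1)·0+(-2)·0+(-1)·0+(1)·-2 = -3
  [M]: (-1)·0+(-1)·1+(-2)·0+(-1)·-2+(1)·0 = 1
⇒ L^-3 I^-3 M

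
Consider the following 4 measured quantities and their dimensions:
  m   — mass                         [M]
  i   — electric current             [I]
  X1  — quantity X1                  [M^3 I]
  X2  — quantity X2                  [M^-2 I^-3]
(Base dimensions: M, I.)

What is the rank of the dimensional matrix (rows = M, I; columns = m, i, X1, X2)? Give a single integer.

2

Dimensional matrix (M×I by m×i×X1×X2):
  M: [ 1  0  3 -2]
  I: [ 0  1  1 -3]
Echelon form has 2 nonzero rows (pivots: m,i)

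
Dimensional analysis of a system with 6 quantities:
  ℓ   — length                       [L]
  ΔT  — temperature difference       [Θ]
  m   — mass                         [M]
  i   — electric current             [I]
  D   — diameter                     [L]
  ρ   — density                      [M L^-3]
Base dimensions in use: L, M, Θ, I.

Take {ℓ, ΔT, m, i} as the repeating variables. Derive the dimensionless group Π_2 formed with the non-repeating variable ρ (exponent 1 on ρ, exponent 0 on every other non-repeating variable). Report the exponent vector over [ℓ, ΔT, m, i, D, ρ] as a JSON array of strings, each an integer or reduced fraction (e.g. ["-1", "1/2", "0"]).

["3", "0", "-1", "0", "0", "1"]

Exponent matrix [L,M,Θ,I] × [ℓ,ΔT,m,i,D,ρ]:
  L: [ 1  0  0  0  1 -3]
  M: [ 0  0  1  0  0  1]
  Θ: [ 0  1  0  0  0  0]
  I: [ 0  0  0  1  0  0]
Row reduction gives pivot columns ℓ,ΔT,m,i; rank = 4
Repeat: ℓ,ΔT,m,i; free: D,ρ
RREF:
  r0: [   1    0    0    0    1   -3]
  r1: [   0    1    0    0    0    0]
  r2: [   0    0    1    0    0    1]
  r3: [   0    0    0    1    0    0]
Fix exponent of ρ at 1, D at 0; solve each RREF row for its pivot's exponent:
  r0: exp(ℓ) + (-3)·1 = 0 ⇒ exp(ℓ) = 3
  r1: exp(ΔT) + (0)·1 = 0 ⇒ exp(ΔT) = 0
  r2: exp(m) + (1)·1 = 0 ⇒ exp(m) = -1
  r3: exp(i) + (0)·1 = 0 ⇒ exp(i) = 0
Π_2 = ℓ^3 · m^-1 · ρ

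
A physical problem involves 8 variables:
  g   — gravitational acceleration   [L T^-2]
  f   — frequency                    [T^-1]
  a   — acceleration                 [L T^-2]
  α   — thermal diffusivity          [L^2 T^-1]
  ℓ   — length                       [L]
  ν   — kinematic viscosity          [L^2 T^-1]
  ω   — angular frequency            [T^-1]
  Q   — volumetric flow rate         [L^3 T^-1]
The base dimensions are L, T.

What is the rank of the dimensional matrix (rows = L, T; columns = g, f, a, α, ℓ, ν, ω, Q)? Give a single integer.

Dimensional matrix (L×T by g×f×a×α×ℓ×ν×ω×Q):
  L: [ 1  0  1  2  1  2  0  3]
  T: [-2 -1 -2 -1  0 -1 -1 -1]
Row reduction gives pivot columns g,f; rank = 2

2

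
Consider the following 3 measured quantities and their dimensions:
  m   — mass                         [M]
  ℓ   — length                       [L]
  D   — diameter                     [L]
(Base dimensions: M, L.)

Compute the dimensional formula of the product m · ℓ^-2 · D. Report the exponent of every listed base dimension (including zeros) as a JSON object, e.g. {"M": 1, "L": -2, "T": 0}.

{"M": 1, "L": -1}

Dimensional matrix (M×L by m×ℓ×D):
  M: [ 1  0  0]
  L: [ 0  1  1]
  [M]: (1)·1+(-2)·0+(1)·0 = 1
  [L]: (1)·0+(-2)·1+(1)·1 = -1
⇒ M L^-1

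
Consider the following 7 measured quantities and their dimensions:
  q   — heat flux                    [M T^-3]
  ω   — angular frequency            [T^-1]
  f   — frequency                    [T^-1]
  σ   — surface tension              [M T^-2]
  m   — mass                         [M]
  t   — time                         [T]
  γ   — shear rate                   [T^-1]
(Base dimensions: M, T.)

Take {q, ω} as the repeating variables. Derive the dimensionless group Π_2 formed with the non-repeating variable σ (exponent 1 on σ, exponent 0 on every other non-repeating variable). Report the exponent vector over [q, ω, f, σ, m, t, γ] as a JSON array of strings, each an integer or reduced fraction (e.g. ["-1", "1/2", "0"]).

Exponent matrix [M,T] × [q,ω,f,σ,m,t,γ]:
  M: [ 1  0  0  1  1  0  0]
  T: [-3 -1 -1 -2  0  1 -1]
Row reduction gives pivot columns q,ω; rank = 2
Repeat: q,ω; free: f,σ,m,t,γ
RREF:
  r0: [   1    0    0    1    1    0    0]
  r1: [   0    1    1   -1   -3   -1    1]
Fix exponent of σ at 1, f at 0, m at 0, t at 0, γ at 0; solve each RREF row for its pivot's exponent:
  r0: exp(q) + (1)·1 = 0 ⇒ exp(q) = -1
  r1: exp(ω) + (-1)·1 = 0 ⇒ exp(ω) = 1
Π_2 = q^-1 · ω · σ

["-1", "1", "0", "1", "0", "0", "0"]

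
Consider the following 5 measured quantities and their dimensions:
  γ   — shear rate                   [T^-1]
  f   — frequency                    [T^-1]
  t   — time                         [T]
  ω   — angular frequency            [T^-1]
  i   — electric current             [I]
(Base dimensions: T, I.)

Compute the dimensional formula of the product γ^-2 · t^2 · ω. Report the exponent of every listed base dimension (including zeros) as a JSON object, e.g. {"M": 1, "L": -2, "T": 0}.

Write exponents as rows T,I / cols γ,f,t,ω,i:
  T: [-1 -1  1 -1  0]
  I: [ 0  0  0  0  1]
  [T]: (-2)·-1+(2)·1+(1)·-1 = 3
  [I]: (-2)·0+(2)·0+(1)·0 = 0
⇒ T^3

{"T": 3, "I": 0}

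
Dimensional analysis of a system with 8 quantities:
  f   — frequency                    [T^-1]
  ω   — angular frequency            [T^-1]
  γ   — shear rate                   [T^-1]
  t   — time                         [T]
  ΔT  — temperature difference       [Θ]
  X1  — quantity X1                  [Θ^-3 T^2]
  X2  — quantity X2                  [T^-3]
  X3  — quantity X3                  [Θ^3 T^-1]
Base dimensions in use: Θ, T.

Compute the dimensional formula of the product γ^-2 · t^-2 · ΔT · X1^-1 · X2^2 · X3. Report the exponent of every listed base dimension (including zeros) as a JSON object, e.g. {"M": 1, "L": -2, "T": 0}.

Exponent matrix [Θ,T] × [f,ω,γ,t,ΔT,X1,X2,X3]:
  Θ: [ 0  0  0  0  1 -3  0  3]
  T: [-1 -1 -1  1  0  2 -3 -1]
  [Θ]: (-2)·0+(-2)·0+(1)·1+(-1)·-3+(2)·0+(1)·3 = 7
  [T]: (-2)·-1+(-2)·1+(1)·0+(-1)·2+(2)·-3+(1)·-1 = -9
⇒ Θ^7 T^-9

{"Θ": 7, "T": -9}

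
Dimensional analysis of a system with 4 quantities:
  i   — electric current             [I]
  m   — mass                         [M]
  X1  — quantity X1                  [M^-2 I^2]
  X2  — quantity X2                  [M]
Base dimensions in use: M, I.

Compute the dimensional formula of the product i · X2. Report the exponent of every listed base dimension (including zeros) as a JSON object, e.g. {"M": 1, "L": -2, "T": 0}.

{"M": 1, "I": 1}

Write exponents as rows M,I / cols i,m,X1,X2:
  M: [ 0  1 -2  1]
  I: [ 1  0  2  0]
  [M]: (1)·0+(1)·1 = 1
  [I]: (1)·1+(1)·0 = 1
⇒ M I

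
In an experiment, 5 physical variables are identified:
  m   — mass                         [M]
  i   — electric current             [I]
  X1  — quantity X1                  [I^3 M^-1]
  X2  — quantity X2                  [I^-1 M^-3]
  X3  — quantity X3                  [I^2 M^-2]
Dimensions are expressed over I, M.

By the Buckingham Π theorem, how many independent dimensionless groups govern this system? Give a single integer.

Dimensional matrix (I×M by m×i×X1×X2×X3):
  I: [ 0  1  3 -1  2]
  M: [ 1  0 -1 -3 -2]
RREF → pivots at {m,i} ⇒ r = 2
Π count = n − r = 5 − 2 = 3

3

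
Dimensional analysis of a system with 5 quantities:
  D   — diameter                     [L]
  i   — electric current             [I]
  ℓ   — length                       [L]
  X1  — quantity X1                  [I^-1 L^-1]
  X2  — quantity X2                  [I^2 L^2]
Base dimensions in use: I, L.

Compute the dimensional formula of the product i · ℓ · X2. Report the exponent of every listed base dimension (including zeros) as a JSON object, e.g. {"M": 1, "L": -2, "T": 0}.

{"I": 3, "L": 3}

Dimensional matrix (I×L by D×i×ℓ×X1×X2):
  I: [ 0  1  0 -1  2]
  L: [ 1  0  1 -1  2]
  [I]: (1)·1+(1)·0+(1)·2 = 3
  [L]: (1)·0+(1)·1+(1)·2 = 3
⇒ I^3 L^3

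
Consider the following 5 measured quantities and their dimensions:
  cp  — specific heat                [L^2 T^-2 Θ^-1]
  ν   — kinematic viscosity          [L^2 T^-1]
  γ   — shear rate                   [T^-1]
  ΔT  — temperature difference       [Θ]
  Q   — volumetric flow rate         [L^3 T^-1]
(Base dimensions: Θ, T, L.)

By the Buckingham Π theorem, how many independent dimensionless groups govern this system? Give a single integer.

Dimensional matrix (Θ×T×L by cp×ν×γ×ΔT×Q):
  Θ: [-1  0  0  1  0]
  T: [-2 -1 -1  0 -1]
  L: [ 2  2  0  0  3]
RREF → pivots at {cp,ν,γ} ⇒ r = 3
5 vars − rank 3 = 2 Π groups

2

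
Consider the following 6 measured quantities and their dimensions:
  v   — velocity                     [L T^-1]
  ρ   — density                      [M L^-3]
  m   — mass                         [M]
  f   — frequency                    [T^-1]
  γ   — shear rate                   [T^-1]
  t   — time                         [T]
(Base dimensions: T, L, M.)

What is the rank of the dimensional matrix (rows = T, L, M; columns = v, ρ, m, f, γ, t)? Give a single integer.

Exponent matrix [T,L,M] × [v,ρ,m,f,γ,t]:
  T: [-1  0  0 -1 -1  1]
  L: [ 1 -3  0  0  0  0]
  M: [ 0  1  1  0  0  0]
Echelon form has 3 nonzero rows (pivots: v,ρ,m)

3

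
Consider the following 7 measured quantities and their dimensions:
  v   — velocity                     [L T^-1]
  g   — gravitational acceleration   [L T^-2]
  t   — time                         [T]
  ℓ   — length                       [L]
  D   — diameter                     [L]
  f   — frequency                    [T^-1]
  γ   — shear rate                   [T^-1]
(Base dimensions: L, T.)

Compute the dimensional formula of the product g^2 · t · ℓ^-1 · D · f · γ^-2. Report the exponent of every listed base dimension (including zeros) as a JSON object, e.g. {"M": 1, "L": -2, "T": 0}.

{"L": 2, "T": -2}

Write exponents as rows L,T / cols v,g,t,ℓ,D,f,γ:
  L: [ 1  1  0  1  1  0  0]
  T: [-1 -2  1  0  0 -1 -1]
  [L]: (2)·1+(1)·0+(-1)·1+(1)·1+(1)·0+(-2)·0 = 2
  [T]: (2)·-2+(1)·1+(-1)·0+(1)·0+(1)·-1+(-2)·-1 = -2
⇒ L^2 T^-2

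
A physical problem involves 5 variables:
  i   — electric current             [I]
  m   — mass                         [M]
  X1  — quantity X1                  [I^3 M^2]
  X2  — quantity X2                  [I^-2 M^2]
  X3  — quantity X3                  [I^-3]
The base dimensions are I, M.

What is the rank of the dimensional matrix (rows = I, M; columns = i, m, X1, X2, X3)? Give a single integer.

2

Write exponents as rows I,M / cols i,m,X1,X2,X3:
  I: [ 1  0  3 -2 -3]
  M: [ 0  1  2  2  0]
Echelon form has 2 nonzero rows (pivots: i,m)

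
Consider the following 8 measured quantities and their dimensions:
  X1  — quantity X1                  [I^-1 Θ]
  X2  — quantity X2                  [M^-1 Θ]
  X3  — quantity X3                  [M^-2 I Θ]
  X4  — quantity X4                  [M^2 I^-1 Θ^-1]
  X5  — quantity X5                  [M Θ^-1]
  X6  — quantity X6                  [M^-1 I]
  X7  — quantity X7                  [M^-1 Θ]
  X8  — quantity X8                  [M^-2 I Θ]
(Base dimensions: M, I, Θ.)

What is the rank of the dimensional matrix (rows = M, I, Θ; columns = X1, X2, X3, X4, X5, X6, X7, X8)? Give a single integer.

2

Dimensional matrix (M×I×Θ by X1×X2×X3×X4×X5×X6×X7×X8):
  M: [ 0 -1 -2  2  1 -1 -1 -2]
  I: [-1  0  1 -1  0  1  0  1]
  Θ: [ 1  1  1 -1 -1  0  1  1]
Row reduction gives pivot columns X1,X2; rank = 2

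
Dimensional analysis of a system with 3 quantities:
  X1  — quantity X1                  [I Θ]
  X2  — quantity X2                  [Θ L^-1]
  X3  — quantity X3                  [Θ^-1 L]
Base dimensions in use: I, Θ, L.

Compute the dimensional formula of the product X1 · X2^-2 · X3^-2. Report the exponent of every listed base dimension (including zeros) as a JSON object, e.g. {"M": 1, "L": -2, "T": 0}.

Dimensional matrix (I×Θ×L by X1×X2×X3):
  I: [ 1  0  0]
  Θ: [ 1  1 -1]
  L: [ 0 -1  1]
  [I]: (1)·1+(-2)·0+(-2)·0 = 1
  [Θ]: (1)·1+(-2)·1+(-2)·-1 = 1
  [L]: (1)·0+(-2)·-1+(-2)·1 = 0
⇒ I Θ

{"I": 1, "Θ": 1, "L": 0}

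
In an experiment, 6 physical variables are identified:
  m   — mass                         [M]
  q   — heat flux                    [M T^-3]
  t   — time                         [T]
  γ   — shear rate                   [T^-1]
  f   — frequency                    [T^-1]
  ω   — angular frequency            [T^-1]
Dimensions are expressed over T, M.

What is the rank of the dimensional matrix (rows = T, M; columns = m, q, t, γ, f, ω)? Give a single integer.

Exponent matrix [T,M] × [m,q,t,γ,f,ω]:
  T: [ 0 -3  1 -1 -1 -1]
  M: [ 1  1  0  0  0  0]
Row reduction gives pivot columns m,q; rank = 2

2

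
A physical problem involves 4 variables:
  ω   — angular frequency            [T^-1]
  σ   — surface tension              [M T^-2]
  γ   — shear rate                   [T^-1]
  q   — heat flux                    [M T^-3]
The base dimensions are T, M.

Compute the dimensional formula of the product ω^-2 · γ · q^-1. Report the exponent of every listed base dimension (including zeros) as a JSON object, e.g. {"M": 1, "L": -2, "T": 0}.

{"T": 4, "M": -1}

Write exponents as rows T,M / cols ω,σ,γ,q:
  T: [-1 -2 -1 -3]
  M: [ 0  1  0  1]
  [T]: (-2)·-1+(1)·-1+(-1)·-3 = 4
  [M]: (-2)·0+(1)·0+(-1)·1 = -1
⇒ T^4 M^-1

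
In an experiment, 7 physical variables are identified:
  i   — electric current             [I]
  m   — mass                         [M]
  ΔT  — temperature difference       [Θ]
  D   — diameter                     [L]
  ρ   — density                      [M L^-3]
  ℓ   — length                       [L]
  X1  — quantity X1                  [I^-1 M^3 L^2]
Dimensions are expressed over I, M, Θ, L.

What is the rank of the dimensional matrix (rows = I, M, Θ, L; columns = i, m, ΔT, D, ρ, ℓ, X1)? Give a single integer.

4

Exponent matrix [I,M,Θ,L] × [i,m,ΔT,D,ρ,ℓ,X1]:
  I: [ 1  0  0  0  0  0 -1]
  M: [ 0  1  0  0  1  0  3]
  Θ: [ 0  0  1  0  0  0  0]
  L: [ 0  0  0  1 -3  1  2]
Echelon form has 4 nonzero rows (pivots: i,m,ΔT,D)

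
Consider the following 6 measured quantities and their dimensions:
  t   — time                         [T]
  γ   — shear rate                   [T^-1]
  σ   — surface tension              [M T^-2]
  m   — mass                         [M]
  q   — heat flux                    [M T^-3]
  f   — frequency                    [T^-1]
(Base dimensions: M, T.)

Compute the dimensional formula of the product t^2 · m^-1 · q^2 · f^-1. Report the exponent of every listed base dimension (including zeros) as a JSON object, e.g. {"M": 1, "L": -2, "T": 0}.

Dimensional matrix (M×T by t×γ×σ×m×q×f):
  M: [ 0  0  1  1  1  0]
  T: [ 1 -1 -2  0 -3 -1]
  [M]: (2)·0+(-1)·1+(2)·1+(-1)·0 = 1
  [T]: (2)·1+(-1)·0+(2)·-3+(-1)·-1 = -3
⇒ M T^-3

{"M": 1, "T": -3}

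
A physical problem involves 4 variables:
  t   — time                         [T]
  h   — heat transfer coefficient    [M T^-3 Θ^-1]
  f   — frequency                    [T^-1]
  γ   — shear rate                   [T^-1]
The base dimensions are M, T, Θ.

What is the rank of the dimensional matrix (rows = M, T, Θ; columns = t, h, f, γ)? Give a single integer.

Dimensional matrix (M×T×Θ by t×h×f×γ):
  M: [ 0  1  0  0]
  T: [ 1 -3 -1 -1]
  Θ: [ 0 -1  0  0]
RREF → pivots at {t,h} ⇒ r = 2

2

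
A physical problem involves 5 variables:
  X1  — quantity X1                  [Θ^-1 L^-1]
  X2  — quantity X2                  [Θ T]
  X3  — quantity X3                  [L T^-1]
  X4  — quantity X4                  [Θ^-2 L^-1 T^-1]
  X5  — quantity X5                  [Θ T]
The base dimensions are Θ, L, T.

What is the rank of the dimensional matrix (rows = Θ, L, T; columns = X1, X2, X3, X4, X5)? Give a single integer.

Exponent matrix [Θ,L,T] × [X1,X2,X3,X4,X5]:
  Θ: [-1  1  0 -2  1]
  L: [-1  0  1 -1  0]
  T: [ 0  1 -1 -1  1]
RREF → pivots at {X1,X2} ⇒ r = 2

2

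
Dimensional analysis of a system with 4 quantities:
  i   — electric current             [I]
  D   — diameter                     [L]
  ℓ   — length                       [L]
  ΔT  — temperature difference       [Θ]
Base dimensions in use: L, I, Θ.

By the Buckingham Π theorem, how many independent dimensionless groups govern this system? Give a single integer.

Exponent matrix [L,I,Θ] × [i,D,ℓ,ΔT]:
  L: [ 0  1  1  0]
  I: [ 1  0  0  0]
  Θ: [ 0  0  0  1]
Echelon form has 3 nonzero rows (pivots: i,D,ΔT)
n=4, r=3 ⇒ 1 dimensionless group

1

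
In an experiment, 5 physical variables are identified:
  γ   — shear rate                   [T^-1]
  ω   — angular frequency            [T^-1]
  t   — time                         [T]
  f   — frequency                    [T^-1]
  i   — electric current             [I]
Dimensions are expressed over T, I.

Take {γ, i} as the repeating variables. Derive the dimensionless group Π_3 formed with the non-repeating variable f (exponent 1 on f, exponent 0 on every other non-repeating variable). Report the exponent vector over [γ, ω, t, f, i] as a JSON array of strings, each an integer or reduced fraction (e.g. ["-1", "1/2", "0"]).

["-1", "0", "0", "1", "0"]

Exponent matrix [T,I] × [γ,ω,t,f,i]:
  T: [-1 -1  1 -1  0]
  I: [ 0  0  0  0  1]
Echelon form has 2 nonzero rows (pivots: γ,i)
Pivot set = {γ,i}, free = {ω,t,f}
RREF:
  r0: [   1    1   -1    1    0]
  r1: [   0    0    0    0    1]
Fix exponent of f at 1, ω at 0, t at 0; solve each RREF row for its pivot's exponent:
  r0: exp(γ) + (1)·1 = 0 ⇒ exp(γ) = -1
  r1: exp(i) + (0)·1 = 0 ⇒ exp(i) = 0
Π_3 = γ^-1 · f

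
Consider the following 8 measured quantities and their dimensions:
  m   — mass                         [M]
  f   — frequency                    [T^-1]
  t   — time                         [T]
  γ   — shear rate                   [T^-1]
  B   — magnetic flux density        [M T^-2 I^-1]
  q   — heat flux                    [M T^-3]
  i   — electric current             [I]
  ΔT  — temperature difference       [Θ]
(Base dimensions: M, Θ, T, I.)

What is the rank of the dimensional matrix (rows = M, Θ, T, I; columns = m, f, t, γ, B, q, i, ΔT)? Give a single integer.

Dimensional matrix (M×Θ×T×I by m×f×t×γ×B×q×i×ΔT):
  M: [ 1  0  0  0  1  1  0  0]
  Θ: [ 0  0  0  0  0  0  0  1]
  T: [ 0 -1  1 -1 -2 -3  0  0]
  I: [ 0  0  0  0 -1  0  1  0]
Echelon form has 4 nonzero rows (pivots: m,f,B,ΔT)

4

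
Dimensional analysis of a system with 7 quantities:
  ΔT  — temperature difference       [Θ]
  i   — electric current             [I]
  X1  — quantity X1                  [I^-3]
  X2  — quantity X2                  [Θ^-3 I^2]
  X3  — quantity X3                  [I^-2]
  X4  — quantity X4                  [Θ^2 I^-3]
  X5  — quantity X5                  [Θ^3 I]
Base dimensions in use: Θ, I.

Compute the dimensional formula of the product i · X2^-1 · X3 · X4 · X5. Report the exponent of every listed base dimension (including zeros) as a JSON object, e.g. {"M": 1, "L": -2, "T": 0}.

Dimensional matrix (Θ×I by ΔT×i×X1×X2×X3×X4×X5):
  Θ: [ 1  0  0 -3  0  2  3]
  I: [ 0  1 -3  2 -2 -3  1]
  [Θ]: (1)·0+(-1)·-3+(1)·0+(1)·2+(1)·3 = 8
  [I]: (1)·1+(-1)·2+(1)·-2+(1)·-3+(1)·1 = -5
⇒ Θ^8 I^-5

{"Θ": 8, "I": -5}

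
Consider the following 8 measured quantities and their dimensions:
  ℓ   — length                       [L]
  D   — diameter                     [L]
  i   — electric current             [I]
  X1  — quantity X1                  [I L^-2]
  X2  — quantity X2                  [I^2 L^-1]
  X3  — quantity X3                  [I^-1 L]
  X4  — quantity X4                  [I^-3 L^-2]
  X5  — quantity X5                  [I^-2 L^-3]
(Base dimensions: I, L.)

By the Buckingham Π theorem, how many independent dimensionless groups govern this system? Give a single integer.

6

Exponent matrix [I,L] × [ℓ,D,i,X1,X2,X3,X4,X5]:
  I: [ 0  0  1  1  2 -1 -3 -2]
  L: [ 1  1  0 -2 -1  1 -2 -3]
RREF → pivots at {ℓ,i} ⇒ r = 2
n=8, r=2 ⇒ 6 dimensionless groups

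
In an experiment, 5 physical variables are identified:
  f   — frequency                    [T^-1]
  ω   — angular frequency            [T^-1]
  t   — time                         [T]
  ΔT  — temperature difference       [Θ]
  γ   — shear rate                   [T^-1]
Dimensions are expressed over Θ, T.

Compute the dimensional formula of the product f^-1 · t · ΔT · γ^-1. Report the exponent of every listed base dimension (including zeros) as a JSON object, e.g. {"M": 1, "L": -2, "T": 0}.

Dimensional matrix (Θ×T by f×ω×t×ΔT×γ):
  Θ: [ 0  0  0  1  0]
  T: [-1 -1  1  0 -1]
  [Θ]: (-1)·0+(1)·0+(1)·1+(-1)·0 = 1
  [T]: (-1)·-1+(1)·1+(1)·0+(-1)·-1 = 3
⇒ Θ T^3

{"Θ": 1, "T": 3}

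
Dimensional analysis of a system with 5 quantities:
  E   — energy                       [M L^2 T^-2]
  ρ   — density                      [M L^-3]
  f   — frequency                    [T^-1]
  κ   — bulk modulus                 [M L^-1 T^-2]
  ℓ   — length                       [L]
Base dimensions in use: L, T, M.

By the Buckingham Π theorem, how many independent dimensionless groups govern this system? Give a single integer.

2

Exponent matrix [L,T,M] × [E,ρ,f,κ,ℓ]:
  L: [ 2 -3  0 -1  1]
  T: [-2  0 -1 -2  0]
  M: [ 1  1  0  1  0]
Row reduction gives pivot columns E,ρ,f; rank = 3
n=5, r=3 ⇒ 2 dimensionless groups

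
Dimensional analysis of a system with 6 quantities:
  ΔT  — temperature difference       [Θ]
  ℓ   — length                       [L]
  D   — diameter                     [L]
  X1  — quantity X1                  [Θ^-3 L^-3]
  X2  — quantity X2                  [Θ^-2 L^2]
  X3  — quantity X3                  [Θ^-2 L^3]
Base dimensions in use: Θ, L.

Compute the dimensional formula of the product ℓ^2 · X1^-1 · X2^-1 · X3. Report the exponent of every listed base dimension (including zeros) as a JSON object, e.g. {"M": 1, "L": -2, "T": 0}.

Dimensional matrix (Θ×L by ΔT×ℓ×D×X1×X2×X3):
  Θ: [ 1  0  0 -3 -2 -2]
  L: [ 0  1  1 -3  2  3]
  [Θ]: (2)·0+(-1)·-3+(-1)·-2+(1)·-2 = 3
  [L]: (2)·1+(-1)·-3+(-1)·2+(1)·3 = 6
⇒ Θ^3 L^6

{"Θ": 3, "L": 6}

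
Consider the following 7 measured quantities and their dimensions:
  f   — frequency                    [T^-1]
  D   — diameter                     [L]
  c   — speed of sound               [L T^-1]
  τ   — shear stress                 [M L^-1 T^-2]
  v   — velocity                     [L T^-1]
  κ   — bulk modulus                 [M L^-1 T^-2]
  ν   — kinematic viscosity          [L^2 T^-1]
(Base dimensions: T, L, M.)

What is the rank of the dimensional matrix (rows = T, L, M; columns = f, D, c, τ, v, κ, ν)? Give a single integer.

3

Write exponents as rows T,L,M / cols f,D,c,τ,v,κ,ν:
  T: [-1  0 -1 -2 -1 -2 -1]
  L: [ 0  1  1 -1  1 -1  2]
  M: [ 0  0  0  1  0  1  0]
Echelon form has 3 nonzero rows (pivots: f,D,τ)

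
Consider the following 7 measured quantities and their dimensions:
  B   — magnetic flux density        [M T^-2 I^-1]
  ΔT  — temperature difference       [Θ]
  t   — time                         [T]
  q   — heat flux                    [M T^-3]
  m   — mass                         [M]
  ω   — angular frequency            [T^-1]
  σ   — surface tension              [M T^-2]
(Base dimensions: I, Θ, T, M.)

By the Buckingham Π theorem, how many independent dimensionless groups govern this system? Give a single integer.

3

Exponent matrix [I,Θ,T,M] × [B,ΔT,t,q,m,ω,σ]:
  I: [-1  0  0  0  0  0  0]
  Θ: [ 0  1  0  0  0  0  0]
  T: [-2  0  1 -3  0 -1 -2]
  M: [ 1  0  0  1  1  0  1]
Echelon form has 4 nonzero rows (pivots: B,ΔT,t,q)
Π count = n − r = 7 − 4 = 3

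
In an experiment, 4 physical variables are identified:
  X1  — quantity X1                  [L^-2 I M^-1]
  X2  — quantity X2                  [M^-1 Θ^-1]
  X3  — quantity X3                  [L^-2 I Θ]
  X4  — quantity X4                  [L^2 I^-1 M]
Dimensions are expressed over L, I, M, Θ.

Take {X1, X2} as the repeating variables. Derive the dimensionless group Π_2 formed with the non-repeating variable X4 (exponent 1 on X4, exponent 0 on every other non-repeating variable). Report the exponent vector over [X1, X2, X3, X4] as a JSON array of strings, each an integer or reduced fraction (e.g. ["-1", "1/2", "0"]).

["1", "0", "0", "1"]

Dimensional matrix (L×I×M×Θ by X1×X2×X3×X4):
  L: [-2  0 -2  2]
  I: [ 1  0  1 -1]
  M: [-1 -1  0  1]
  Θ: [ 0 -1  1  0]
Echelon form has 2 nonzero rows (pivots: X1,X2)
Repeat: X1,X2; free: X3,X4
RREF:
  r0: [   1    0    1   -1]
  r1: [   0    1   -1    0]
  r2: [   0    0    0    0]
  r3: [   0    0    0    0]
Fix exponent of X4 at 1, X3 at 0; solve each RREF row for its pivot's exponent:
  r0: exp(X1) + (-1)·1 = 0 ⇒ exp(X1) = 1
  r1: exp(X2) + (0)·1 = 0 ⇒ exp(X2) = 0
Π_2 = X1 · X4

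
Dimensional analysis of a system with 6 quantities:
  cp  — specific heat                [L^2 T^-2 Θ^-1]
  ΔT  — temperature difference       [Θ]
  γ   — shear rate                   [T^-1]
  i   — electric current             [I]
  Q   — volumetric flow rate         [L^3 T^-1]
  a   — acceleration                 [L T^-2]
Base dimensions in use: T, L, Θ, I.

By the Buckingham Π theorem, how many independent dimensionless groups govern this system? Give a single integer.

2

Dimensional matrix (T×L×Θ×I by cp×ΔT×γ×i×Q×a):
  T: [-2  0 -1  0 -1 -2]
  L: [ 2  0  0  0  3  1]
  Θ: [-1  1  0  0  0  0]
  I: [ 0  0  0  1  0  0]
RREF → pivots at {cp,ΔT,γ,i} ⇒ r = 4
6 vars − rank 4 = 2 Π groups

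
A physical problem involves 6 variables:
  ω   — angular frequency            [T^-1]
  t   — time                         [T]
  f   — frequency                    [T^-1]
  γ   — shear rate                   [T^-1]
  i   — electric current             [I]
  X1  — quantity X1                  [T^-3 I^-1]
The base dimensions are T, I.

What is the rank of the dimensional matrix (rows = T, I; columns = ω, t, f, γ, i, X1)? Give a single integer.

Write exponents as rows T,I / cols ω,t,f,γ,i,X1:
  T: [-1  1 -1 -1  0 -3]
  I: [ 0  0  0  0  1 -1]
Echelon form has 2 nonzero rows (pivots: ω,i)

2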